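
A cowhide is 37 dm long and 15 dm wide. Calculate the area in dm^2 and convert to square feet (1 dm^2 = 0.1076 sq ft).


Area = 37 x 15 = 555 dm^2
Conversion: 555 x 0.1076 = 59.72 sq ft


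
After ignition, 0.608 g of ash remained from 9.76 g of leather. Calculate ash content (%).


6.23%

Ash% = 0.608 / 9.76 x 100
Ash% = 6.23%


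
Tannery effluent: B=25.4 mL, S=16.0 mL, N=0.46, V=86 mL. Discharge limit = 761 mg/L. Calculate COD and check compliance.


COD = 402.2 mg/L
Compliant: Yes

COD = (25.4 - 16.0) x 0.46 x 8000 / 86 = 402.2 mg/L
Limit: 761 mg/L
Compliant: Yes


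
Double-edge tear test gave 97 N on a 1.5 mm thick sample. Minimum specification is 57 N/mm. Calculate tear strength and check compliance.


Tear strength = 64.7 N/mm
Compliant: Yes

Tear strength = 97 / 1.5 = 64.7 N/mm
Required minimum = 57 N/mm
Compliant: Yes


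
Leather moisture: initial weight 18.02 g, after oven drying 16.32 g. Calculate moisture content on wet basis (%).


9.4%


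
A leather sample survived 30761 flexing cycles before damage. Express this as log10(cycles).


log10(30761) = 4.49


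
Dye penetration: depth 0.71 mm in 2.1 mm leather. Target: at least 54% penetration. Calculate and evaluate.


Penetration = 0.71 / 2.1 x 100 = 33.8%
Target: 54%
Meets target: No


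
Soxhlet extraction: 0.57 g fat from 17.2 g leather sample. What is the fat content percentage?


3.3%

Fat content = 0.57 / 17.2 x 100
Fat = 3.3%


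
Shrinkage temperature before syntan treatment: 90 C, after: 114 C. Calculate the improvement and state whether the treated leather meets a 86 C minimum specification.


Improvement = 24 C
Meets 86 C spec: Yes

Improvement = 114 - 90 = 24 C
Spec check: 114 C >= 86 C? Yes


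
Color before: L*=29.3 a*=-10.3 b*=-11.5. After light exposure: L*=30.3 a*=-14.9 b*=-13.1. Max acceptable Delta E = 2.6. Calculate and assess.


Delta E = 4.97
Passes: No

dL = 1.0, da = -4.6, db = -1.6
dE = sqrt((1.0)^2 + (-4.6)^2 + (-1.6)^2) = 4.97
Max = 2.6
Passes: No


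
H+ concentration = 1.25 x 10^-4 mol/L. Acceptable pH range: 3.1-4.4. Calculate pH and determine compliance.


pH = 3.90
Compliant: Yes


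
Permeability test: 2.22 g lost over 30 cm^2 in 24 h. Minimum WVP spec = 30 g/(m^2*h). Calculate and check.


WVP = 2.22 / (30 x 24) x 10000 = 30.83 g/(m^2*h)
Minimum: 30 g/(m^2*h)
Meets spec: Yes


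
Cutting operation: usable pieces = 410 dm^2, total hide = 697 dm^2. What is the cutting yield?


58.8%


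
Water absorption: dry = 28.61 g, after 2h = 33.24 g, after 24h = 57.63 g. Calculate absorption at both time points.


2h absorption = 16.2%
24h absorption = 101.4%

WA (2h) = (33.24 - 28.61) / 28.61 x 100 = 16.2%
WA (24h) = (57.63 - 28.61) / 28.61 x 100 = 101.4%


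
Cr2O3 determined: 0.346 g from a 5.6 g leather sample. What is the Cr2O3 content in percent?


6.18%


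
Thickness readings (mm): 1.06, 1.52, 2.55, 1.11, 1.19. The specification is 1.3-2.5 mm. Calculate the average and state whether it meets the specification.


Sum = 7.43
Average = 7.43 / 5 = 1.49 mm
Specification range: 1.3 to 2.5 mm
Within spec: Yes


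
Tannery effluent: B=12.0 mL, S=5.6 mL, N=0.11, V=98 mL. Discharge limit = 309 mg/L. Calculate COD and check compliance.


COD = (12.0 - 5.6) x 0.11 x 8000 / 98 = 57.5 mg/L
Limit: 309 mg/L
Compliant: Yes


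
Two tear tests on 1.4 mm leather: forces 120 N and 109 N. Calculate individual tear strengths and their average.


Tear 1 = 120 / 1.4 = 85.7 N/mm
Tear 2 = 109 / 1.4 = 77.9 N/mm
Average = (85.7 + 77.9) / 2 = 81.8 N/mm


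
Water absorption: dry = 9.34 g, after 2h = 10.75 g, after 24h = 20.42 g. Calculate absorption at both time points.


WA (2h) = (10.75 - 9.34) / 9.34 x 100 = 15.1%
WA (24h) = (20.42 - 9.34) / 9.34 x 100 = 118.6%


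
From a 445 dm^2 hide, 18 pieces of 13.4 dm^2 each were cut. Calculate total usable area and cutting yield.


Total usable = 18 x 13.4 = 241.2 dm^2
Yield = 241.2 / 445 x 100 = 54.2%


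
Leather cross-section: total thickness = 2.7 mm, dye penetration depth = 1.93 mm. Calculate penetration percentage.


71.5%

Penetration% = 1.93 / 2.7 x 100
Penetration = 71.5%


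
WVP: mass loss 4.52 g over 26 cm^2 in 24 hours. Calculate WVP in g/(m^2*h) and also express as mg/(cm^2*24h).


WVP = 4.52 / (26 x 24) x 10000 = 72.44 g/(m^2*h)
Mass loss in mg = 4.52 x 1000 = 4520 mg
Per cm^2 per 24h in mg: 4520 x 24 / (26 x 24) = 108480 / 624 = 173.85 mg/(cm^2*24h)


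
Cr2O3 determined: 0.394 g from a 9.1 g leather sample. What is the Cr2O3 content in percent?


4.33%


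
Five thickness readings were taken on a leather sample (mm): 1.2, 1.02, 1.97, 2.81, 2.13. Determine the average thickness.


1.83 mm

Sum = 1.2 + 1.02 + 1.97 + 2.81 + 2.13 = 9.13
Average = 9.13 / 5 = 1.83 mm


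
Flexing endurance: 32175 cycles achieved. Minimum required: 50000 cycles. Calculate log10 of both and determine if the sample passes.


log10(32175) = 4.51
log10(50000) = 4.70
Passes: No


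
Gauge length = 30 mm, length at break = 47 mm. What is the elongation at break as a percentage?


Extension = 47 - 30 = 17 mm
Elongation = 17 / 30 x 100 = 56.7%


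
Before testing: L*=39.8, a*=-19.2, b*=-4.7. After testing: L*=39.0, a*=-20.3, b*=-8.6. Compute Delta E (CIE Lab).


Delta E = 4.13


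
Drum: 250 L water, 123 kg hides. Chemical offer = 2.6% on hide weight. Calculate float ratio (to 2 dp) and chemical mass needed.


Float ratio = 250 / 123 = 2.03
Chemical = 123 x 2.6 / 100 = 3.198 kg


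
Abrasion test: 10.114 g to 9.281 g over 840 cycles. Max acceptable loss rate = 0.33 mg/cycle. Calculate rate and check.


Rate = 0.992 mg/cycle
Passes: No

Loss = 10.114 - 9.281 = 0.833 g
Rate = 0.833 g / 840 cycles x 1000 = 0.992 mg/cycle
Max = 0.33 mg/cycle
Passes: No


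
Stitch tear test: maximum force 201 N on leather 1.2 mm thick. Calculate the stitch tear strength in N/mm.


167.5 N/mm


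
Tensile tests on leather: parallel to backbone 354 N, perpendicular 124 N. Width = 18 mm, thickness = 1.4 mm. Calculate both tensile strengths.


Parallel = 14.05 N/mm^2
Perpendicular = 4.92 N/mm^2


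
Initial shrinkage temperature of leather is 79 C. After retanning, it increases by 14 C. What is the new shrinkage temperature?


New Ts = 79 + 14 = 93 C


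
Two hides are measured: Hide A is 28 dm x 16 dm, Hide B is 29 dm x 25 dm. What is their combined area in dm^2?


Hide A area = 28 x 16 = 448 dm^2
Hide B area = 29 x 25 = 725 dm^2
Total = 448 + 725 = 1173 dm^2


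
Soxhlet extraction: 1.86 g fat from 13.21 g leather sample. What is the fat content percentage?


Fat content = 1.86 / 13.21 x 100
Fat = 14.1%


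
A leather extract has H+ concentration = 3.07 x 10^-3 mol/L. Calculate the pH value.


pH = -log10[H+]
pH = -log10(3.07 x 10^-3) = 2.51


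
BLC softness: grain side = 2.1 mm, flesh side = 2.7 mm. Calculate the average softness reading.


Average = (2.1 + 2.7) / 2
Average = 2.40 mm


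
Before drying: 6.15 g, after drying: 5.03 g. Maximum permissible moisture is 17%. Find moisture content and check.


MC = (6.15 - 5.03) / 6.15 x 100 = 18.2%
Maximum: 17%
Acceptable: No


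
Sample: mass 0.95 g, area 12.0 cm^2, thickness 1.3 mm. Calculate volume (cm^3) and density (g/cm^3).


Volume = 1.560 cm^3
Density = 0.609 g/cm^3

Thickness in cm = 1.3 / 10 = 0.13 cm
Volume = 12.0 x 0.13 = 1.560 cm^3
Density = 0.95 / 1.560 = 0.609 g/cm^3


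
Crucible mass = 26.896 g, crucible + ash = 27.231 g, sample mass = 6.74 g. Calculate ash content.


Ash mass = 0.335 g
Ash content = 4.97%

Ash mass = 27.231 - 26.896 = 0.335 g
Ash% = 0.335 / 6.74 x 100 = 4.97%


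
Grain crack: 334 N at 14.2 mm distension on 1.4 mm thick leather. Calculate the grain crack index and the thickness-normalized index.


Crack index = 334 / 14.2 = 23.5 N/mm
Normalized = 23.5 / 1.4 = 16.8 N/mm per mm


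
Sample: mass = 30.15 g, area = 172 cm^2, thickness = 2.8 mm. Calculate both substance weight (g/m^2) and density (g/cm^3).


SW = 30.15 / 172 x 10000 = 1752.9 g/m^2
Volume = 172 x 2.8 / 10 = 48.16 cm^3
Density = 30.15 / 48.16 = 0.626 g/cm^3


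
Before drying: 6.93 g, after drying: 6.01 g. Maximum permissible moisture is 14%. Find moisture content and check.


MC = (6.93 - 6.01) / 6.93 x 100 = 13.3%
Maximum: 14%
Acceptable: Yes


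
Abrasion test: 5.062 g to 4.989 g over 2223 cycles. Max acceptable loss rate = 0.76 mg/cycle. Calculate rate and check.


Rate = 0.033 mg/cycle
Passes: Yes

Loss = 5.062 - 4.989 = 0.073 g
Rate = 0.073 g / 2223 cycles x 1000 = 0.033 mg/cycle
Max = 0.76 mg/cycle
Passes: Yes


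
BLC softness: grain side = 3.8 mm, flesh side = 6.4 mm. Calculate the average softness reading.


5.10 mm


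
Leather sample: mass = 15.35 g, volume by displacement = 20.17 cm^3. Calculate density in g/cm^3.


Density = mass / volume
Density = 15.35 / 20.17 = 0.761 g/cm^3


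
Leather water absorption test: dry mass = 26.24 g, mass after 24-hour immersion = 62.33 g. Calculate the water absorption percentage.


Water absorbed = 62.33 - 26.24 = 36.09 g
WA% = 36.09 / 26.24 x 100 = 137.5%


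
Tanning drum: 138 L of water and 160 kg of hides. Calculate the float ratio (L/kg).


0.9

Float ratio = water / hide weight
Ratio = 138 / 160 = 0.9


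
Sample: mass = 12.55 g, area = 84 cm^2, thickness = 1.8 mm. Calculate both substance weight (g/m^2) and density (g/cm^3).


Substance weight = 1494.0 g/m^2
Density = 0.830 g/cm^3


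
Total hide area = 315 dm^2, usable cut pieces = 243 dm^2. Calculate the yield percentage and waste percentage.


Yield = 77.1%
Waste = 22.9%


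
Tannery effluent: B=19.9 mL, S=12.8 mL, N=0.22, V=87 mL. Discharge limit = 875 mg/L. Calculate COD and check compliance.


COD = 143.6 mg/L
Compliant: Yes

COD = (19.9 - 12.8) x 0.22 x 8000 / 87 = 143.6 mg/L
Limit: 875 mg/L
Compliant: Yes


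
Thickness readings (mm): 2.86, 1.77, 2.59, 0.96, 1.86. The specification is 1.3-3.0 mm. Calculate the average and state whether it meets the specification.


Average = 2.01 mm
Within specification: Yes

Sum = 10.04
Average = 10.04 / 5 = 2.01 mm
Specification range: 1.3 to 3.0 mm
Within spec: Yes


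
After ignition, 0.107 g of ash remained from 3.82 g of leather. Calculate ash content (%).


Ash% = 0.107 / 3.82 x 100
Ash% = 2.80%


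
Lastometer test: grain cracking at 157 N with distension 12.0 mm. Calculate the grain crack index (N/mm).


Grain crack index = force / distension
Index = 157 / 12.0 = 13.1 N/mm


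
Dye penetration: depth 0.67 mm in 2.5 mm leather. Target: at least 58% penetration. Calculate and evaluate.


Penetration = 0.67 / 2.5 x 100 = 26.8%
Target: 58%
Meets target: No


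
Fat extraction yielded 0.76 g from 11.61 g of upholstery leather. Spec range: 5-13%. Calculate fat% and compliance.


Fat% = 0.76 / 11.61 x 100 = 6.5%
Spec range: 5-13%
Compliant: Yes


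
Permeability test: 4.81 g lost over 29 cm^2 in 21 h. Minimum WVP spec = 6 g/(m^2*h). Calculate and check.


WVP = 4.81 / (29 x 21) x 10000 = 78.98 g/(m^2*h)
Minimum: 6 g/(m^2*h)
Meets spec: Yes


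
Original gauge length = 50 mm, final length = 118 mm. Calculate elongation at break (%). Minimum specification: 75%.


Elongation = 136.0%
Meets spec: Yes

Extension = 118 - 50 = 68 mm
Elongation = 68 / 50 x 100 = 136.0%
Minimum required: 75%
Meets specification: Yes


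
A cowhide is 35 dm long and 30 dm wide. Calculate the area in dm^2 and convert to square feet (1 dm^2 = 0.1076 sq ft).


Area = 35 x 30 = 1050 dm^2
Conversion: 1050 x 0.1076 = 112.98 sq ft


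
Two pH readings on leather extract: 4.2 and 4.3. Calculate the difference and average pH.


Difference = 0.1
Average pH = 4.25

Difference = |4.2 - 4.3| = 0.1
Average = (4.2 + 4.3) / 2 = 4.25


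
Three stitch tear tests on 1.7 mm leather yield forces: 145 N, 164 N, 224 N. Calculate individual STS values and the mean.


STS1 = 85.3 N/mm
STS2 = 96.5 N/mm
STS3 = 131.8 N/mm
Mean = 104.5 N/mm

STS1 = 145 / 1.7 = 85.3 N/mm
STS2 = 164 / 1.7 = 96.5 N/mm
STS3 = 224 / 1.7 = 131.8 N/mm
Mean = (85.3 + 96.5 + 131.8) / 3 = 104.5 N/mm


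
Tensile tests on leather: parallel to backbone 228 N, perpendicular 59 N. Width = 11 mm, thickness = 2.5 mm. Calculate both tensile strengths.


Area = 11 x 2.5 = 27.5 mm^2
TS (parallel) = 228 / 27.5 = 8.29 N/mm^2
TS (perpendicular) = 59 / 27.5 = 2.15 N/mm^2


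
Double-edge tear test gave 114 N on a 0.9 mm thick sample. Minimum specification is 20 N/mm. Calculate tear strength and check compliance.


Tear strength = 114 / 0.9 = 126.7 N/mm
Required minimum = 20 N/mm
Compliant: Yes


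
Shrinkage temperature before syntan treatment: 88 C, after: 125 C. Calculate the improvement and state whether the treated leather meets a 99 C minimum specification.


Improvement = 37 C
Meets 99 C spec: Yes


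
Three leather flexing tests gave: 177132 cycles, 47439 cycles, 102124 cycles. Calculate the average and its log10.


Average = 108898 cycles
log10 = 5.04

Average = (177132 + 47439 + 102124) / 3 = 108898 cycles
log10(108898) = 5.04


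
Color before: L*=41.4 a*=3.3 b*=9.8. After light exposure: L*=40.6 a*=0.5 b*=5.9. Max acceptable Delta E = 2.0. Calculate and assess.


Delta E = 4.87
Passes: No


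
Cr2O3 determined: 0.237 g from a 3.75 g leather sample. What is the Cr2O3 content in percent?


Cr2O3% = 0.237 / 3.75 x 100
Cr2O3% = 6.32%


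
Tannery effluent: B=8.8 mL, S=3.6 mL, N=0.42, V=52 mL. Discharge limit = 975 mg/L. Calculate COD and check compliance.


COD = 336.0 mg/L
Compliant: Yes

COD = (8.8 - 3.6) x 0.42 x 8000 / 52 = 336.0 mg/L
Limit: 975 mg/L
Compliant: Yes


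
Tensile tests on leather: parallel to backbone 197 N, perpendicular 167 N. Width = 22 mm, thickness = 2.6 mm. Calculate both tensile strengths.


Area = 22 x 2.6 = 57.2 mm^2
TS (parallel) = 197 / 57.2 = 3.44 N/mm^2
TS (perpendicular) = 167 / 57.2 = 2.92 N/mm^2


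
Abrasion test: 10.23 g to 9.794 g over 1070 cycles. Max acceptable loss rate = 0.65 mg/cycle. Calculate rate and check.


Rate = 0.407 mg/cycle
Passes: Yes


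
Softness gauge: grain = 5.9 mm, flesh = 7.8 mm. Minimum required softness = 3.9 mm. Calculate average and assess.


Average = (5.9 + 7.8) / 2 = 6.85 mm
Minimum = 3.9 mm
Meets requirement: Yes


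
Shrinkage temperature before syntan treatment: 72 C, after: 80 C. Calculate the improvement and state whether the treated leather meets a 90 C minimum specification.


Improvement = 80 - 72 = 8 C
Spec check: 80 C >= 90 C? No


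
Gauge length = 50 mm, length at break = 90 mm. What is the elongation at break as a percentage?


Extension = 90 - 50 = 40 mm
Elongation = 40 / 50 x 100 = 80.0%


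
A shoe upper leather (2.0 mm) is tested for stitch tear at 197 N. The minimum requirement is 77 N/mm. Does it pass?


STS = 98.5 N/mm
Passes: Yes

STS = 197 / 2.0 = 98.5 N/mm
Minimum required: 77 N/mm
Passes: Yes


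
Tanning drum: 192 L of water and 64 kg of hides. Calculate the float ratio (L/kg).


3.0

Float ratio = water / hide weight
Ratio = 192 / 64 = 3.0


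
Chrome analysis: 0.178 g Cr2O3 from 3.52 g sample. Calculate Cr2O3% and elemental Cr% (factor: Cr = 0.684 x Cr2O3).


Cr2O3 = 5.06%
Cr = 3.46%

Cr2O3% = 0.178 / 3.52 x 100 = 5.06%
Cr% = 5.06 x 0.684 = 3.46%


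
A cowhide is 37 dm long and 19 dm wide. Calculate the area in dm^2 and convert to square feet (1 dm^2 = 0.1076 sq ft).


Area = 37 x 19 = 703 dm^2
Conversion: 703 x 0.1076 = 75.64 sq ft


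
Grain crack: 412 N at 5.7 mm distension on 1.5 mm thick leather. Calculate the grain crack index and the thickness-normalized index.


Crack index = 412 / 5.7 = 72.3 N/mm
Normalized = 72.3 / 1.5 = 48.2 N/mm per mm


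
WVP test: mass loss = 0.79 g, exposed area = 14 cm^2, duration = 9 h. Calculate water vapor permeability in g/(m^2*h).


WVP = mass_loss / (area x time) x 10000
WVP = 0.79 / (14 x 9) x 10000
WVP = 0.79 / 126 x 10000 = 62.70 g/(m^2*h)


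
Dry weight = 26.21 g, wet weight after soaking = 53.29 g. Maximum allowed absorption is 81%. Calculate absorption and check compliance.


Absorption = 103.3%
Compliant: No

WA = (53.29 - 26.21) / 26.21 x 100 = 103.3%
Maximum allowed: 81%
Compliant: No


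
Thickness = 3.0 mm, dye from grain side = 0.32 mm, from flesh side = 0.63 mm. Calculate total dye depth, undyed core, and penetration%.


Total dyed = 0.32 + 0.63 = 0.95 mm
Undyed core = 3.0 - 0.95 = 2.05 mm
Penetration = 0.95 / 3.0 x 100 = 31.7%


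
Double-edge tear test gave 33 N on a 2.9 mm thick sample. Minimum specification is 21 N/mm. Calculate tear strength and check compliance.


Tear strength = 11.4 N/mm
Compliant: No


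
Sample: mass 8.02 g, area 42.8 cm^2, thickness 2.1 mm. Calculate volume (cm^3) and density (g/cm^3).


Thickness in cm = 2.1 / 10 = 0.21 cm
Volume = 42.8 x 0.21 = 8.988 cm^3
Density = 8.02 / 8.988 = 0.892 g/cm^3


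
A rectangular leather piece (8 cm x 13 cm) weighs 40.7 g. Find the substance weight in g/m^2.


3913.5 g/m^2

Area = 8 x 13 = 104 cm^2
SW = 40.7 / 104 x 10000 = 3913.5 g/m^2


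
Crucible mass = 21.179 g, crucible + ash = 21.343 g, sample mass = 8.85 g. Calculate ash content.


Ash mass = 0.164 g
Ash content = 1.85%

Ash mass = 21.343 - 21.179 = 0.164 g
Ash% = 0.164 / 8.85 x 100 = 1.85%


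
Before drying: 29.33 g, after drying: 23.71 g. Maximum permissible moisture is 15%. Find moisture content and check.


MC = (29.33 - 23.71) / 29.33 x 100 = 19.2%
Maximum: 15%
Acceptable: No


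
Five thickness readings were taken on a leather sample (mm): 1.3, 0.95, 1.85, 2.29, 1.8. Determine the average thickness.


Sum = 1.3 + 0.95 + 1.85 + 2.29 + 1.8 = 8.19
Average = 8.19 / 5 = 1.64 mm


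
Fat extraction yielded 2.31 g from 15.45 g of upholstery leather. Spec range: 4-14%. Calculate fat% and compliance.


Fat content = 15.0%
Compliant: No

Fat% = 2.31 / 15.45 x 100 = 15.0%
Spec range: 4-14%
Compliant: No


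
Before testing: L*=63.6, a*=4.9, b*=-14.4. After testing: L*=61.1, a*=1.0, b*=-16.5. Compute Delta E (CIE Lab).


Delta E = 5.09


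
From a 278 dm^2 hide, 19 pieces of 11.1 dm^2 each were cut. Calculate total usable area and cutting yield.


Usable area = 210.9 dm^2
Yield = 75.9%


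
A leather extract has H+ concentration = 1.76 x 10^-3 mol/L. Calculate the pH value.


pH = -log10[H+]
pH = -log10(1.76 x 10^-3) = 2.75


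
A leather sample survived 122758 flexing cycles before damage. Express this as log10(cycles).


5.09

log10(122758) = 5.09


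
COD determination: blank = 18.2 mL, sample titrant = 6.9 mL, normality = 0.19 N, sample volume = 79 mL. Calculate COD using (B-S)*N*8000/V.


217.4 mg/L

COD = (18.2 - 6.9) x 0.19 x 8000 / 79
COD = 11.3 x 0.19 x 8000 / 79
COD = 217.4 mg/L


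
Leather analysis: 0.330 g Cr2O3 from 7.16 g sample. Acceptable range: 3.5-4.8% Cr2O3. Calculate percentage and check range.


Cr2O3% = 0.330 / 7.16 x 100 = 4.61%
Acceptable range: 3.5 to 4.8%
Within range: Yes


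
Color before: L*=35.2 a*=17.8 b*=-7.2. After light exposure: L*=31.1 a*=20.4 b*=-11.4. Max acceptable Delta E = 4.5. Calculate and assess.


dL = -4.1, da = 2.6, db = -4.2
dE = sqrt((-4.1)^2 + (2.6)^2 + (-4.2)^2) = 6.42
Max = 4.5
Passes: No


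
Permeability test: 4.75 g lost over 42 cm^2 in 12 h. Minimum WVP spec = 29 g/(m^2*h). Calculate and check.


WVP = 4.75 / (42 x 12) x 10000 = 94.25 g/(m^2*h)
Minimum: 29 g/(m^2*h)
Meets spec: Yes


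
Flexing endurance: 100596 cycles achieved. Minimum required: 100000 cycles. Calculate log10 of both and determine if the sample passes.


log10(100596) = 5.00
log10(100000) = 5.00
Passes: Yes


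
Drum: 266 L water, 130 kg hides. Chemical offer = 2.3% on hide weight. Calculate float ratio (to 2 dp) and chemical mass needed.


Float ratio = 2.05
Chemical needed = 2.99 kg


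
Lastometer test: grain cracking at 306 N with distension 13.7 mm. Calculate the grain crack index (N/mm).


Grain crack index = force / distension
Index = 306 / 13.7 = 22.3 N/mm


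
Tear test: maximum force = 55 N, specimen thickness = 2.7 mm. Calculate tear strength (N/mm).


20.4 N/mm


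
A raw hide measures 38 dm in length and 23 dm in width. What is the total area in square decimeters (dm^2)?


874 dm^2


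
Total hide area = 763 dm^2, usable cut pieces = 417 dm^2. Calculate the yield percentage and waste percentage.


Yield = 54.7%
Waste = 45.3%


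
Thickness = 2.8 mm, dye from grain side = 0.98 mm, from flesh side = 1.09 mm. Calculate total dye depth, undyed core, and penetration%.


Total dyed = 0.98 + 1.09 = 2.07 mm
Undyed core = 2.8 - 2.07 = 0.73 mm
Penetration = 2.07 / 2.8 x 100 = 73.9%


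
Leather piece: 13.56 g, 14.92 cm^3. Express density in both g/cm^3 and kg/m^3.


0.909 g/cm^3
909 kg/m^3

Density = 13.56 / 14.92 = 0.909 g/cm^3
Convert: 0.909 x 1000 = 909 kg/m^3


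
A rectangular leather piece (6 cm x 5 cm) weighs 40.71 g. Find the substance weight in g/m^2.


Area = 6 x 5 = 30 cm^2
SW = 40.71 / 30 x 10000 = 13570.0 g/m^2


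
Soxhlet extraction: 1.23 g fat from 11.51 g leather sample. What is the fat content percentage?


10.7%

Fat content = 1.23 / 11.51 x 100
Fat = 10.7%


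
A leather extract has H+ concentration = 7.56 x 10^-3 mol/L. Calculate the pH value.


pH = -log10[H+]
pH = -log10(7.56 x 10^-3) = 2.12


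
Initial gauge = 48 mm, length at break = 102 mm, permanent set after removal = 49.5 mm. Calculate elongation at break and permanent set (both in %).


Elongation at break = 112.5%
Permanent set = 3.1%

Elongation at break = (102 - 48) / 48 x 100 = 112.5%
Permanent set = (49.5 - 48) / 48 x 100 = 3.1%


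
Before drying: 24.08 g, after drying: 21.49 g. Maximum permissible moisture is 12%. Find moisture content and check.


MC = (24.08 - 21.49) / 24.08 x 100 = 10.8%
Maximum: 12%
Acceptable: Yes


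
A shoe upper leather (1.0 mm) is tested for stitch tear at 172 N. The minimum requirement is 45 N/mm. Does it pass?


STS = 172 / 1.0 = 172.0 N/mm
Minimum required: 45 N/mm
Passes: Yes


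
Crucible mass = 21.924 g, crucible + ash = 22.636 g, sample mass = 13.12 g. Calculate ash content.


Ash mass = 22.636 - 21.924 = 0.712 g
Ash% = 0.712 / 13.12 x 100 = 5.43%


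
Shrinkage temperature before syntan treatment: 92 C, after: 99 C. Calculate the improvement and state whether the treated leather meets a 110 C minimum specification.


Improvement = 99 - 92 = 7 C
Spec check: 99 C >= 110 C? No


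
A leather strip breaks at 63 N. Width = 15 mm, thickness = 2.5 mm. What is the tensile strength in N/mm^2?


Cross-sectional area = 15 x 2.5 = 37.5 mm^2
Tensile strength = 63 / 37.5 = 1.68 N/mm^2


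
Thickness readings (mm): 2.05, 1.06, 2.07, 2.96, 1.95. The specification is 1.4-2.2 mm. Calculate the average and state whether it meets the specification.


Average = 2.02 mm
Within specification: Yes


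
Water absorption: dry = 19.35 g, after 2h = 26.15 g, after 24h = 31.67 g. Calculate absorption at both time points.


WA (2h) = (26.15 - 19.35) / 19.35 x 100 = 35.1%
WA (24h) = (31.67 - 19.35) / 19.35 x 100 = 63.7%


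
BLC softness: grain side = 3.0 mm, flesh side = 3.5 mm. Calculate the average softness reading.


Average = (3.0 + 3.5) / 2
Average = 3.25 mm


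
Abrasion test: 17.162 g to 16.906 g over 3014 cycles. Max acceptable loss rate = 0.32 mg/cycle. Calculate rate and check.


Rate = 0.085 mg/cycle
Passes: Yes

Loss = 17.162 - 16.906 = 0.256 g
Rate = 0.256 g / 3014 cycles x 1000 = 0.085 mg/cycle
Max = 0.32 mg/cycle
Passes: Yes


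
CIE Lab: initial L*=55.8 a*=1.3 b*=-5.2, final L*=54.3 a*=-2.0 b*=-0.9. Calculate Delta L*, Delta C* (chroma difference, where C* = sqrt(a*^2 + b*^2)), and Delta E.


Delta L* = 54.3 - 55.8 = -1.5
C1* = sqrt((1.3)^2 + (-5.2)^2) = 5.360
C2* = sqrt((-2.0)^2 + (-0.9)^2) = 2.193
Delta C* = 2.193 - 5.360 = -3.17
Delta E = sqrt((-1.5)^2 + (-3.3)^2 + (4.3)^2) = 5.62


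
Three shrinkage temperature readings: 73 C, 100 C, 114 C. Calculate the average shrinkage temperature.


95.7 C


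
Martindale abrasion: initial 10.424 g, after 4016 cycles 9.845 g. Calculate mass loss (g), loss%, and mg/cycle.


Mass loss = 0.579 g
Loss = 5.55%
Rate = 0.144 mg/cycle


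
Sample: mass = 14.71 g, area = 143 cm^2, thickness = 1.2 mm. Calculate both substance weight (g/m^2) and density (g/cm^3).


Substance weight = 1028.7 g/m^2
Density = 0.857 g/cm^3


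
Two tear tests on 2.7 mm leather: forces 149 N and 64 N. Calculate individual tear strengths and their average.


Tear 1 = 149 / 2.7 = 55.2 N/mm
Tear 2 = 64 / 2.7 = 23.7 N/mm
Average = (55.2 + 23.7) / 2 = 39.5 N/mm


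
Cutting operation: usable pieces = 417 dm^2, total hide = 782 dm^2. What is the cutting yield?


Yield = usable / total x 100
Yield = 417 / 782 x 100 = 53.3%


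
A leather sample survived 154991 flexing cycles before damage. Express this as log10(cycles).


5.19


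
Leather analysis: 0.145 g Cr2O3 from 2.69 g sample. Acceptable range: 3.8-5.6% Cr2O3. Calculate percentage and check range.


Cr2O3% = 0.145 / 2.69 x 100 = 5.39%
Acceptable range: 3.8 to 5.6%
Within range: Yes


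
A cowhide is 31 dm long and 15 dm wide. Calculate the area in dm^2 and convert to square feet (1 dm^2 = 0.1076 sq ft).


Area = 31 x 15 = 465 dm^2
Conversion: 465 x 0.1076 = 50.03 sq ft


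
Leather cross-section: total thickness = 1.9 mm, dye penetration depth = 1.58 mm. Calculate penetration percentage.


Penetration% = 1.58 / 1.9 x 100
Penetration = 83.2%


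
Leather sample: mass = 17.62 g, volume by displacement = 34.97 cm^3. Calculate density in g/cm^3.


Density = mass / volume
Density = 17.62 / 34.97 = 0.504 g/cm^3


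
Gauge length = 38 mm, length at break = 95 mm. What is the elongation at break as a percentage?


150.0%

Extension = 95 - 38 = 57 mm
Elongation = 57 / 38 x 100 = 150.0%


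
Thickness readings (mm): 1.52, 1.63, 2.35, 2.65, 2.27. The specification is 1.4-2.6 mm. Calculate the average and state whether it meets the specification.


Average = 2.08 mm
Within specification: Yes

Sum = 10.42
Average = 10.42 / 5 = 2.08 mm
Specification range: 1.4 to 2.6 mm
Within spec: Yes


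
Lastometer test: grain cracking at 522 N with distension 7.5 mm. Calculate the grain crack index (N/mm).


69.6 N/mm


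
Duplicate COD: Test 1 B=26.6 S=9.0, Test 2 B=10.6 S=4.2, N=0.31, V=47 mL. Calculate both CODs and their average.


COD1 = (26.6 - 9.0) x 0.31 x 8000 / 47 = 928.7 mg/L
COD2 = (10.6 - 4.2) x 0.31 x 8000 / 47 = 337.7 mg/L
Average = (928.7 + 337.7) / 2 = 633.2 mg/L


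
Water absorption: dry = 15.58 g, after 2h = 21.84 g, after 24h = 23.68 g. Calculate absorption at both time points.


2h absorption = 40.2%
24h absorption = 52.0%

WA (2h) = (21.84 - 15.58) / 15.58 x 100 = 40.2%
WA (24h) = (23.68 - 15.58) / 15.58 x 100 = 52.0%


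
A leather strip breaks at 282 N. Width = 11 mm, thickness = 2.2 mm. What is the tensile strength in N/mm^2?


Cross-sectional area = 11 x 2.2 = 24.2 mm^2
Tensile strength = 282 / 24.2 = 11.65 N/mm^2


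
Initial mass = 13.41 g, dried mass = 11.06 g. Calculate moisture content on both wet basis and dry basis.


Wet basis = 17.5%
Dry basis = 21.2%

Moisture lost = 13.41 - 11.06 = 2.35 g
Wet basis MC = 2.35 / 13.41 x 100 = 17.5%
Dry basis MC = 2.35 / 11.06 x 100 = 21.2%


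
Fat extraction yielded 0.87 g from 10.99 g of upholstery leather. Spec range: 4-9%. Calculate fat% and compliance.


Fat% = 0.87 / 10.99 x 100 = 7.9%
Spec range: 4-9%
Compliant: Yes


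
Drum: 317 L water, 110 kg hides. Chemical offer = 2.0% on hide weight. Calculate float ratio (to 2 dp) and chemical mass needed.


Float ratio = 2.88
Chemical needed = 2.2 kg

Float ratio = 317 / 110 = 2.88
Chemical = 110 x 2.0 / 100 = 2.2 kg


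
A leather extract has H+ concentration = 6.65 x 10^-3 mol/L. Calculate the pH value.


pH = -log10[H+]
pH = -log10(6.65 x 10^-3) = 2.18


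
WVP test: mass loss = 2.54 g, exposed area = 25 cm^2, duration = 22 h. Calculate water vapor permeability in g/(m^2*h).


46.18 g/(m^2*h)

WVP = mass_loss / (area x time) x 10000
WVP = 2.54 / (25 x 22) x 10000
WVP = 2.54 / 550 x 10000 = 46.18 g/(m^2*h)


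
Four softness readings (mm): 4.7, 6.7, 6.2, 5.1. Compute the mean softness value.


Sum = 4.7 + 6.7 + 6.2 + 5.1
Mean = 22.7 / 4 = 5.68 mm


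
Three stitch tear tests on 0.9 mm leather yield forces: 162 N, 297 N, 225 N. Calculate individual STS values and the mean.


STS1 = 180.0 N/mm
STS2 = 330.0 N/mm
STS3 = 250.0 N/mm
Mean = 253.3 N/mm


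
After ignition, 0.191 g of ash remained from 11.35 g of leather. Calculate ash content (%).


1.68%

Ash% = 0.191 / 11.35 x 100
Ash% = 1.68%


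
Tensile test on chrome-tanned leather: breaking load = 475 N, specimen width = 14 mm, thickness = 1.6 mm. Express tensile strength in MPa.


Cross-section = 14 x 1.6 = 22.4 mm^2
TS = 475 / 22.4 = 21.21 MPa
(1 N/mm^2 = 1 MPa)


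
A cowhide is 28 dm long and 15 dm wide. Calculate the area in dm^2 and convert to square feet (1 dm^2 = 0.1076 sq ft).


Area = 28 x 15 = 420 dm^2
Conversion: 420 x 0.1076 = 45.19 sq ft


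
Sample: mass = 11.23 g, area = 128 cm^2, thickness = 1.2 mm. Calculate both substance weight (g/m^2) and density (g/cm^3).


SW = 11.23 / 128 x 10000 = 877.3 g/m^2
Volume = 128 x 1.2 / 10 = 15.36 cm^3
Density = 11.23 / 15.36 = 0.731 g/cm^3


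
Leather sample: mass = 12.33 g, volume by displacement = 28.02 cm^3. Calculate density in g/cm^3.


0.440 g/cm^3

Density = mass / volume
Density = 12.33 / 28.02 = 0.440 g/cm^3


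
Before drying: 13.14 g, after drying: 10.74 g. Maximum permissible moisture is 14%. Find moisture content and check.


MC = (13.14 - 10.74) / 13.14 x 100 = 18.3%
Maximum: 14%
Acceptable: No


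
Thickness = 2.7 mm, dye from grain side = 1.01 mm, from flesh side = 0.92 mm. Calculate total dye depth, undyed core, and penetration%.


Total dyed = 1.93 mm
Undyed core = 0.77 mm
Penetration = 71.5%


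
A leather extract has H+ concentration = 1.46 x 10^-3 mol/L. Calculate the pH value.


pH = -log10[H+]
pH = -log10(1.46 x 10^-3) = 2.84


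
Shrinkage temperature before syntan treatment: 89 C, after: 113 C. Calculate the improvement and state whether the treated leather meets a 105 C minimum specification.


Improvement = 113 - 89 = 24 C
Spec check: 113 C >= 105 C? Yes


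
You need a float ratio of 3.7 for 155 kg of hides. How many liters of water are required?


Water = hide weight x target ratio
Water = 155 x 3.7 = 573.5 L


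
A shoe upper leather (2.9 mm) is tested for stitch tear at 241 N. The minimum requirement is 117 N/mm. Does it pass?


STS = 83.1 N/mm
Passes: No

STS = 241 / 2.9 = 83.1 N/mm
Minimum required: 117 N/mm
Passes: No


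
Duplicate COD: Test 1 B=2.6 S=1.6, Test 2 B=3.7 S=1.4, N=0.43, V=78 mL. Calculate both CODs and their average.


COD1 = 44.1 mg/L
COD2 = 101.4 mg/L
Average = 72.8 mg/L


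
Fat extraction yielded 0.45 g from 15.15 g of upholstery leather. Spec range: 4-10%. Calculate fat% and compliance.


Fat% = 0.45 / 15.15 x 100 = 3.0%
Spec range: 4-10%
Compliant: No


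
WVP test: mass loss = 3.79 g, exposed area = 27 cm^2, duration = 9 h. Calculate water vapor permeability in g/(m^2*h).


155.97 g/(m^2*h)

WVP = mass_loss / (area x time) x 10000
WVP = 3.79 / (27 x 9) x 10000
WVP = 3.79 / 243 x 10000 = 155.97 g/(m^2*h)


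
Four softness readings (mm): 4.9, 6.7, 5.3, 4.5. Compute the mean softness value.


Sum = 4.9 + 6.7 + 5.3 + 4.5
Mean = 21.4 / 4 = 5.35 mm


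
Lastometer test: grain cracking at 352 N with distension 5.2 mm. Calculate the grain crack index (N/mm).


67.7 N/mm

Grain crack index = force / distension
Index = 352 / 5.2 = 67.7 N/mm


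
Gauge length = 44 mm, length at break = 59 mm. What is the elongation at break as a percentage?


34.1%

Extension = 59 - 44 = 15 mm
Elongation = 15 / 44 x 100 = 34.1%


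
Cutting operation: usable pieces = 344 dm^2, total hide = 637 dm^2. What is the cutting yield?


Yield = usable / total x 100
Yield = 344 / 637 x 100 = 54.0%


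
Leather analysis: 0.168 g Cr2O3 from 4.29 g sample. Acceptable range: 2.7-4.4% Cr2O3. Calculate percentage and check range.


Cr2O3 = 3.92%
Within range: Yes

Cr2O3% = 0.168 / 4.29 x 100 = 3.92%
Acceptable range: 2.7 to 4.4%
Within range: Yes


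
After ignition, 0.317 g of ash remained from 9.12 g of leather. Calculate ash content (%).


3.48%

Ash% = 0.317 / 9.12 x 100
Ash% = 3.48%


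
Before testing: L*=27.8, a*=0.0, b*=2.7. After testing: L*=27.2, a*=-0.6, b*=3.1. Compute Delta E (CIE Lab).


dL = 27.2 - 27.8 = -0.6
da = -0.6 - 0.0 = -0.6
db = 3.1 - 2.7 = 0.4
dE = sqrt((-0.6)^2 + (-0.6)^2 + (0.4)^2) = 0.94


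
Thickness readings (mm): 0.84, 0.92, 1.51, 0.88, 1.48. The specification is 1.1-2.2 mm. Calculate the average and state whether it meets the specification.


Sum = 5.63
Average = 5.63 / 5 = 1.13 mm
Specification range: 1.1 to 2.2 mm
Within spec: Yes


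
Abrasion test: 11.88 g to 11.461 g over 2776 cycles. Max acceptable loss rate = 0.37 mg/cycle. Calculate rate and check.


Rate = 0.151 mg/cycle
Passes: Yes

Loss = 11.88 - 11.461 = 0.419 g
Rate = 0.419 g / 2776 cycles x 1000 = 0.151 mg/cycle
Max = 0.37 mg/cycle
Passes: Yes


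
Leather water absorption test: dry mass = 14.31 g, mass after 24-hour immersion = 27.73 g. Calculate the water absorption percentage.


Water absorbed = 27.73 - 14.31 = 13.42 g
WA% = 13.42 / 14.31 x 100 = 93.8%


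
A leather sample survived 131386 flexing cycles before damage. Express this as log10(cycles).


log10(131386) = 5.12


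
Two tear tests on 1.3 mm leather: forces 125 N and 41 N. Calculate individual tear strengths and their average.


Tear 1 = 96.2 N/mm
Tear 2 = 31.5 N/mm
Average = 63.9 N/mm


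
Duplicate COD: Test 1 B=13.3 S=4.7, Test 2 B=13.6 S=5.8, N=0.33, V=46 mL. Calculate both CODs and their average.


COD1 = 493.6 mg/L
COD2 = 447.7 mg/L
Average = 470.7 mg/L

COD1 = (13.3 - 4.7) x 0.33 x 8000 / 46 = 493.6 mg/L
COD2 = (13.6 - 5.8) x 0.33 x 8000 / 46 = 447.7 mg/L
Average = (493.6 + 447.7) / 2 = 470.7 mg/L


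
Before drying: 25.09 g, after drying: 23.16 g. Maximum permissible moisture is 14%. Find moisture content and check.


MC = (25.09 - 23.16) / 25.09 x 100 = 7.7%
Maximum: 14%
Acceptable: Yes


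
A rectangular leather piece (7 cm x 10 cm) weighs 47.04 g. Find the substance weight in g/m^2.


6720.0 g/m^2


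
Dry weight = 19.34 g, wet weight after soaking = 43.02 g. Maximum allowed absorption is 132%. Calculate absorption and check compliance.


WA = (43.02 - 19.34) / 19.34 x 100 = 122.4%
Maximum allowed: 132%
Compliant: Yes


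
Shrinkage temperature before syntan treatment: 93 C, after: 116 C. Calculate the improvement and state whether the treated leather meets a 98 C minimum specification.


Improvement = 23 C
Meets 98 C spec: Yes

Improvement = 116 - 93 = 23 C
Spec check: 116 C >= 98 C? Yes


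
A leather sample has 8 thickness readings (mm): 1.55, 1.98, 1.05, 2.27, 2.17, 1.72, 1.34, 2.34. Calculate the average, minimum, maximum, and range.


Average = 1.80 mm
Min = 1.05 mm
Max = 2.34 mm
Range = 1.29 mm

Sum = 14.42
Average = 14.42 / 8 = 1.80 mm
Minimum = 1.05 mm
Maximum = 2.34 mm
Range = 2.34 - 1.05 = 1.29 mm


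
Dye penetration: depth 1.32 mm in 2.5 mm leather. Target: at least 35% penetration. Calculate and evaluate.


Penetration = 52.8%
Meets target: Yes

Penetration = 1.32 / 2.5 x 100 = 52.8%
Target: 35%
Meets target: Yes


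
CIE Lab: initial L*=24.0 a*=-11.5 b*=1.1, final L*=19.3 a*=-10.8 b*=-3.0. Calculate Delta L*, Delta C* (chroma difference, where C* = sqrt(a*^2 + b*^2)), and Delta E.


Delta L* = -4.7
Delta C* = -0.34
Delta E = 6.28

Delta L* = 19.3 - 24.0 = -4.7
C1* = sqrt((-11.5)^2 + (1.1)^2) = 11.552
C2* = sqrt((-10.8)^2 + (-3.0)^2) = 11.209
Delta C* = 11.209 - 11.552 = -0.34
Delta E = sqrt((-4.7)^2 + (0.7)^2 + (-4.1)^2) = 6.28


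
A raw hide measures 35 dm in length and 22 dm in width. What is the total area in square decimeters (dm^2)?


770 dm^2

Area = length x width
Area = 35 x 22 = 770 dm^2


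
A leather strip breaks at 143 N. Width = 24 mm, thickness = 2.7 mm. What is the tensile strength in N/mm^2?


Cross-sectional area = 24 x 2.7 = 64.8 mm^2
Tensile strength = 143 / 64.8 = 2.21 N/mm^2


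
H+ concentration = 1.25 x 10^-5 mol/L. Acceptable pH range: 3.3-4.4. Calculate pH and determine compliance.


pH = -log10(1.25 x 10^-5) = 4.90
Range: 3.3 to 4.4
Compliant: No


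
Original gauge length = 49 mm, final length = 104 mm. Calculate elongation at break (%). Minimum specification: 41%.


Elongation = 112.2%
Meets spec: Yes


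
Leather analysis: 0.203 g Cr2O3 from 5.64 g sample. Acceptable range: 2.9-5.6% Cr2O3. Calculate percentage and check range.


Cr2O3% = 0.203 / 5.64 x 100 = 3.60%
Acceptable range: 2.9 to 5.6%
Within range: Yes


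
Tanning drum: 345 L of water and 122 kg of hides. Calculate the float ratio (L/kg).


2.8


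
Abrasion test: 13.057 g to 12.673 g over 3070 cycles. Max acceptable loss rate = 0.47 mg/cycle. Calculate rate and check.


Loss = 13.057 - 12.673 = 0.384 g
Rate = 0.384 g / 3070 cycles x 1000 = 0.125 mg/cycle
Max = 0.47 mg/cycle
Passes: Yes


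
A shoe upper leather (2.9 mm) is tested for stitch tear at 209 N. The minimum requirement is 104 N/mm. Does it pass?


STS = 209 / 2.9 = 72.1 N/mm
Minimum required: 104 N/mm
Passes: No


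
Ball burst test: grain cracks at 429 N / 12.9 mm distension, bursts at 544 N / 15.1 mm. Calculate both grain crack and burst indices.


Crack index = 429 / 12.9 = 33.3 N/mm
Burst index = 544 / 15.1 = 36.0 N/mm


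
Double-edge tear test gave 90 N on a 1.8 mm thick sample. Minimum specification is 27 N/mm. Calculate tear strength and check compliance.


Tear strength = 50.0 N/mm
Compliant: Yes


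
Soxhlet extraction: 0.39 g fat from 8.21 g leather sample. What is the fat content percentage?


Fat content = 0.39 / 8.21 x 100
Fat = 4.8%


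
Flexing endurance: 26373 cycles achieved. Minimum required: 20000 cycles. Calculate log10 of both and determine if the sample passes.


Achieved: log10 = 4.42
Required: log10 = 4.30
Passes: Yes


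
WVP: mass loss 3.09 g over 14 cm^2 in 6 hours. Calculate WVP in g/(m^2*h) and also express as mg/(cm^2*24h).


WVP = 367.86 g/(m^2*h)
Daily rate = 882.86 mg/(cm^2*24h)

WVP = 3.09 / (14 x 6) x 10000 = 367.86 g/(m^2*h)
Mass loss in mg = 3.09 x 1000 = 3090 mg
Per cm^2 per 24h in mg: 3090 x 24 / (14 x 6) = 74160 / 84 = 882.86 mg/(cm^2*24h)


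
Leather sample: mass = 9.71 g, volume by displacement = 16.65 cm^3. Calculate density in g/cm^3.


Density = mass / volume
Density = 9.71 / 16.65 = 0.583 g/cm^3


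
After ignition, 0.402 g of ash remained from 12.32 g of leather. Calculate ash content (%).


3.26%

Ash% = 0.402 / 12.32 x 100
Ash% = 3.26%


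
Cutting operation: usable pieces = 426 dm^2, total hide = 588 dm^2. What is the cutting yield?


Yield = usable / total x 100
Yield = 426 / 588 x 100 = 72.4%


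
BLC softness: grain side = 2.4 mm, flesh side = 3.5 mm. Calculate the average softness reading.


2.95 mm

Average = (2.4 + 3.5) / 2
Average = 2.95 mm


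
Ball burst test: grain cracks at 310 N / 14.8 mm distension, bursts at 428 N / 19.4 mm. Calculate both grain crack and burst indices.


Crack index = 310 / 14.8 = 20.9 N/mm
Burst index = 428 / 19.4 = 22.1 N/mm


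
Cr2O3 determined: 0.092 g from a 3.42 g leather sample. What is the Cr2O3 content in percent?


Cr2O3% = 0.092 / 3.42 x 100
Cr2O3% = 2.69%
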